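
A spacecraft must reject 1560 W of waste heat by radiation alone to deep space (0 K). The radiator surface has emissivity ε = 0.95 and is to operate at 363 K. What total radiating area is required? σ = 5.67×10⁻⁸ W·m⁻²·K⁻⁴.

A ≈ 1.67 m²

P = εσA T⁴ ⇒ A = P/(εσT⁴).
T⁴ = 1.736×10¹⁰ K⁴.
A = 1560/(0.95 × 5.67×10⁻⁸ × 1.736×10¹⁰).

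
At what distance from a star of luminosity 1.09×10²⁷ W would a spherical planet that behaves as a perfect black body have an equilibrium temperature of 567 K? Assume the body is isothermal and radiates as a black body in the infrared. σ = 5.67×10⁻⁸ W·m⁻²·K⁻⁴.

For an isothermal black-emitting sphere, (1−a)S·πr² = σ·4πr²·T⁴ ⇒ S = 4σT⁴/(1−a).
S = 4·5.67×10⁻⁸·(567)⁴/1.00 = 23440 W/m².
Flux falls as S = L/(4πd²), so d = √(L/(4πS)) = √(1.09×10²⁷/(4π·23440)).

d ≈ 6.08×10¹⁰ m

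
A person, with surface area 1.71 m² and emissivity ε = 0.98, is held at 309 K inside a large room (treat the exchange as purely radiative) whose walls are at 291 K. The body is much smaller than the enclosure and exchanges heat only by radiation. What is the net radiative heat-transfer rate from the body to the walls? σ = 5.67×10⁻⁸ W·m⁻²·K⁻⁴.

For a small grey body in a large enclosure: P_net = εσA(T_body⁴ − T_wall⁴).
A = 1.71 m²; T_body⁴ − T_wall⁴ = 9.117×10⁹ − 7.171×10⁹ = 1.946×10⁹ K⁴.
|P_net| = 0.98·5.67×10⁻⁸·1.710·1.946×10⁹.

P_net ≈ 185 W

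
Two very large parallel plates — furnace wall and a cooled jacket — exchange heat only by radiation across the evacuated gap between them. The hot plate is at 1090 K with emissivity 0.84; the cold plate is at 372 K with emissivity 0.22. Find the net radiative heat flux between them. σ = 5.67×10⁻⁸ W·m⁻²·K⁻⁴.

q ≈ 16700 W/m²

For two infinite grey parallel plates, q = σ(T₁⁴ − T₂⁴)/(1/ε₁ + 1/ε₂ − 1).
T₁⁴ − T₂⁴ = 1.412×10¹² − 1.915×10¹⁰ = 1.392×10¹² K⁴.
1/ε₁ + 1/ε₂ − 1 = 1.190 + 4.545 − 1 = 4.736.
q = 5.67×10⁻⁸ × 1.392×10¹² / 4.736.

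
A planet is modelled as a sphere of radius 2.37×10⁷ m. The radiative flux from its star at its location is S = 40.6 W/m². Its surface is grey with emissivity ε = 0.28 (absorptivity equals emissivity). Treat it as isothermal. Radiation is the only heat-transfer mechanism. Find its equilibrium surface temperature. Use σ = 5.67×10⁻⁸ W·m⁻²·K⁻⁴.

T ≈ 116 K

At equilibrium, absorbed power = emitted power.
Absorbing cross-section = πr² = 1.765×10¹⁵ m²; emitting surface = 4πr² = 7.058×10¹⁵ m² (ratio 4).
εS·A_cross = εσ·A_surf·T⁴  ⇒  T⁴ = S/(4σ)   (ε cancels).
T⁴ = 40.6/(4·5.67×10⁻⁸) = 1.790×10⁸ K⁴.
T = (1.790×10⁸)^(1/4).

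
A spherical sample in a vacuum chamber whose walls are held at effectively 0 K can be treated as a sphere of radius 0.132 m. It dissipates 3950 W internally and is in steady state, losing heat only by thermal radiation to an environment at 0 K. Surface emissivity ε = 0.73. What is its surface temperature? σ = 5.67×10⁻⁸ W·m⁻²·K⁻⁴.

Steady state: internal power = radiated power, P = εσA T⁴.
Radiating area A = 4πr² = 0.2190 m².
T⁴ = P/(εσA) = 3950/(0.73·5.67×10⁻⁸·0.2190) = 4.358×10¹¹ K⁴.
T = (4.358×10¹¹)^(1/4).

T ≈ 813 K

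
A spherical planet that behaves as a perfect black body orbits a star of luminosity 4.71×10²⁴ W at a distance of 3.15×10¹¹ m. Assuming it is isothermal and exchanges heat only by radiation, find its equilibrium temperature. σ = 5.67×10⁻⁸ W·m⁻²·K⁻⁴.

T ≈ 63.9 K

First find the stellar flux at distance d: S = L/(4πd²) = 4.71×10²⁴/(4π·(3.15×10¹¹)²) = 3.777 W/m².
For an isothermal sphere, absorbed (1−a)S·πr² = emitted σ·4πr²·T⁴, so T⁴ = (1−a)S/(4σ).
T⁴ = 1.00·3.777/(4·5.67×10⁻⁸) = 1.666×10⁷ K⁴.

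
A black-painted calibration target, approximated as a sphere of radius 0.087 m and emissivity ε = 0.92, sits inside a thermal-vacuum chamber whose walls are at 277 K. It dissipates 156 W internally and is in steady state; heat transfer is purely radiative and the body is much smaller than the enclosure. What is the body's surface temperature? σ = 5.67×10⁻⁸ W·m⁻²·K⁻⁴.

For a small grey body in a large enclosure, net radiated power = εσA(T⁴ − T_w⁴).
Steady state: P = εσA(T⁴ − T_w⁴) with A = 4πr² = 0.09511 m².
T⁴ = P/(εσA) + T_w⁴ = 156/(0.92·5.67×10⁻⁸·0.09511) + (277)⁴
    = 3.144×10¹⁰ + 5.887×10⁹ = 3.733×10¹⁰ K⁴.

T ≈ 440 K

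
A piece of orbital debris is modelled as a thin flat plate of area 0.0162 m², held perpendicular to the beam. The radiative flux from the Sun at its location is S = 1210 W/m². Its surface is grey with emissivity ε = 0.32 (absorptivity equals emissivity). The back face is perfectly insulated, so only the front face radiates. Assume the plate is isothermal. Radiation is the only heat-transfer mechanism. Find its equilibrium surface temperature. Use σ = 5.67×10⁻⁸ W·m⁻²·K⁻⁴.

At equilibrium, absorbed power = emitted power.
Absorbing cross-section = A = 0.01620 m²; emitting surface = A = 0.01620 m² (ratio 1).
εS·A_cross = εσ·A_surf·T⁴  ⇒  T⁴ = S/(1σ)   (ε cancels).
T⁴ = 1210/(1·5.67×10⁻⁸) = 2.134×10¹⁰ K⁴.
T = (2.134×10¹⁰)^(1/4).

T ≈ 382 K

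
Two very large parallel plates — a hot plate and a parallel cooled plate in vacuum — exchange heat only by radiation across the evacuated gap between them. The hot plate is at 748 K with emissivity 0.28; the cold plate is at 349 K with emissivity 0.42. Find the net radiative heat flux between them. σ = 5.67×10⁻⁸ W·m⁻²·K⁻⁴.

For two infinite grey parallel plates, q = σ(T₁⁴ − T₂⁴)/(1/ε₁ + 1/ε₂ − 1).
T₁⁴ − T₂⁴ = 3.130×10¹¹ − 1.484×10¹⁰ = 2.982×10¹¹ K⁴.
1/ε₁ + 1/ε₂ − 1 = 3.571 + 2.381 − 1 = 4.952.
q = 5.67×10⁻⁸ × 2.982×10¹¹ / 4.952.

q ≈ 3410 W/m²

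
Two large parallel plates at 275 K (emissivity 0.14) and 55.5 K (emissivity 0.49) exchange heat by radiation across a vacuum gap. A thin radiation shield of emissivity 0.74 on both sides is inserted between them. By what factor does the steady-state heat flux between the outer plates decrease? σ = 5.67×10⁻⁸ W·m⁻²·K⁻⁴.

factor ≈ 1.21

Without shield: q₀ = σΔ(T⁴)/(1/ε₁+1/ε₂−1) with denominator 8.184.
With shield the two gaps are in series; the resistances add: (1/ε₁+1/ε_s−1)+(1/ε_s+1/ε₂−1) = 7.494+2.392 = 9.886.
Heat-flux ratio q₀/q = 9.886/8.184.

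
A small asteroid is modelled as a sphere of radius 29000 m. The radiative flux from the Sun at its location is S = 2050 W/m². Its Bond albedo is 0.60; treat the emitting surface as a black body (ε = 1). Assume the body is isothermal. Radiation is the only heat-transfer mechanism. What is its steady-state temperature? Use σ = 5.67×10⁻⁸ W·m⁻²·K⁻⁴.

At equilibrium, absorbed power = emitted power.
Absorbing cross-section = πr² = 2.642×10⁹ m²; emitting surface = 4πr² = 1.057×10¹⁰ m² (ratio 4).
(1−a)S·A_cross = εσ·A_surf·T⁴  ⇒  T⁴ = (1−a)S/(4σ).
T⁴ = 0.400·2050/(4·5.67×10⁻⁸) = 3.616×10⁹ K⁴.
T = (3.616×10⁹)^(1/4).

T ≈ 245 K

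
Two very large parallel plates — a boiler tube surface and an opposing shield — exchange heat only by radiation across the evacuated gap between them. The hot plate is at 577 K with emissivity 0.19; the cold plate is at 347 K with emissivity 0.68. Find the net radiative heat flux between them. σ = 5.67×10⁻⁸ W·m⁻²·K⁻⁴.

For two infinite grey parallel plates, q = σ(T₁⁴ − T₂⁴)/(1/ε₁ + 1/ε₂ − 1).
T₁⁴ − T₂⁴ = 1.108×10¹¹ − 1.450×10¹⁰ = 9.634×10¹⁰ K⁴.
1/ε₁ + 1/ε₂ − 1 = 5.263 + 1.471 − 1 = 5.734.
q = 5.67×10⁻⁸ × 9.634×10¹⁰ / 5.734.

q ≈ 953 W/m²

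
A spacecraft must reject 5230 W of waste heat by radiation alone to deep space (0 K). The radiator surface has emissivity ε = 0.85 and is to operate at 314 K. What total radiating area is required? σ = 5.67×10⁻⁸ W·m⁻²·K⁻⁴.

A ≈ 11.2 m²

P = εσA T⁴ ⇒ A = P/(εσT⁴).
T⁴ = 9.721×10⁹ K⁴.
A = 5230/(0.85 × 5.67×10⁻⁸ × 9.721×10⁹).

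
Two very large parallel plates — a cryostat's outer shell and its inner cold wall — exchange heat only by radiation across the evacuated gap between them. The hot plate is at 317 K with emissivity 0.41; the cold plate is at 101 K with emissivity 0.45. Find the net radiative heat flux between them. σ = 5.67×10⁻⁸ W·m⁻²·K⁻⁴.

q ≈ 155 W/m²

For two infinite grey parallel plates, q = σ(T₁⁴ − T₂⁴)/(1/ε₁ + 1/ε₂ − 1).
T₁⁴ − T₂⁴ = 1.010×10¹⁰ − 1.041×10⁸ = 9.994×10⁹ K⁴.
1/ε₁ + 1/ε₂ − 1 = 2.439 + 2.222 − 1 = 3.661.
q = 5.67×10⁻⁸ × 9.994×10⁹ / 3.661.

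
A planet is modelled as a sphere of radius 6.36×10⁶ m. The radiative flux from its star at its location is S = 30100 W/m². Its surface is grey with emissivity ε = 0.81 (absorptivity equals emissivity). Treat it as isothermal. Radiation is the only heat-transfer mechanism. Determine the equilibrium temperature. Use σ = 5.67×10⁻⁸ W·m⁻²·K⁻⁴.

T ≈ 604 K

At equilibrium, absorbed power = emitted power.
Absorbing cross-section = πr² = 1.271×10¹⁴ m²; emitting surface = 4πr² = 5.083×10¹⁴ m² (ratio 4).
εS·A_cross = εσ·A_surf·T⁴  ⇒  T⁴ = S/(4σ)   (ε cancels).
T⁴ = 30100/(4·5.67×10⁻⁸) = 1.327×10¹¹ K⁴.
T = (1.327×10¹¹)^(1/4).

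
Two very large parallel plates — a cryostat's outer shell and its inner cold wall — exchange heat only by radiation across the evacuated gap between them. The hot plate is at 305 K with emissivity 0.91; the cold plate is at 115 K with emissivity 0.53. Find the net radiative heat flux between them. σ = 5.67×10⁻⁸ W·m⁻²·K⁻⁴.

For two infinite grey parallel plates, q = σ(T₁⁴ − T₂⁴)/(1/ε₁ + 1/ε₂ − 1).
T₁⁴ − T₂⁴ = 8.654×10⁹ − 1.749×10⁸ = 8.479×10⁹ K⁴.
1/ε₁ + 1/ε₂ − 1 = 1.099 + 1.887 − 1 = 1.986.
q = 5.67×10⁻⁸ × 8.479×10⁹ / 1.986.

q ≈ 242 W/m²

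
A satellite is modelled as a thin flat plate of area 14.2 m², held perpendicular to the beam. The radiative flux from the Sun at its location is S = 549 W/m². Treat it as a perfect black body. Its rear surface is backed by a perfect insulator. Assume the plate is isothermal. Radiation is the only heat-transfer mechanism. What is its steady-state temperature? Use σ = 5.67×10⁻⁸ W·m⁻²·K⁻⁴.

At equilibrium, absorbed power = emitted power.
Absorbing cross-section = A = 14.20 m²; emitting surface = A = 14.20 m² (ratio 1).
S·A_cross = εσ·A_surf·T⁴  ⇒  T⁴ = S/(1σ).
T⁴ = 1.00·549/(1·5.67×10⁻⁸) = 9.683×10⁹ K⁴.
T = (9.683×10⁹)^(1/4).

T ≈ 314 K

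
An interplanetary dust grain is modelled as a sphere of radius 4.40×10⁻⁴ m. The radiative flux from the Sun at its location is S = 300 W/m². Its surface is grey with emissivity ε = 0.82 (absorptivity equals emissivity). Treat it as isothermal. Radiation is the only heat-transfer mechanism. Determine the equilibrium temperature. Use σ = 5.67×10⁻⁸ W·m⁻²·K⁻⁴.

At equilibrium, absorbed power = emitted power.
Absorbing cross-section = πr² = 6.082×10⁻⁷ m²; emitting surface = 4πr² = 2.433×10⁻⁶ m² (ratio 4).
εS·A_cross = εσ·A_surf·T⁴  ⇒  T⁴ = S/(4σ)   (ε cancels).
T⁴ = 300/(4·5.67×10⁻⁸) = 1.323×10⁹ K⁴.
T = (1.323×10⁹)^(1/4).

T ≈ 191 K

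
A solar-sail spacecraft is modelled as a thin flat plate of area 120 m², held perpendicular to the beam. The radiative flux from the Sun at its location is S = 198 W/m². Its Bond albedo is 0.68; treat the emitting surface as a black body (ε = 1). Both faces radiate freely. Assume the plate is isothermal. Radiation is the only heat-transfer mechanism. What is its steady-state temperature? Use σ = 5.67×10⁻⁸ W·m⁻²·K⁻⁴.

T ≈ 154 K

At equilibrium, absorbed power = emitted power.
Absorbing cross-section = A = 120.0 m²; emitting surface = 2A = 240.0 m² (ratio 2).
(1−a)S·A_cross = εσ·A_surf·T⁴  ⇒  T⁴ = (1−a)S/(2σ).
T⁴ = 0.320·198/(2·5.67×10⁻⁸) = 5.587×10⁸ K⁴.
T = (5.587×10⁸)^(1/4).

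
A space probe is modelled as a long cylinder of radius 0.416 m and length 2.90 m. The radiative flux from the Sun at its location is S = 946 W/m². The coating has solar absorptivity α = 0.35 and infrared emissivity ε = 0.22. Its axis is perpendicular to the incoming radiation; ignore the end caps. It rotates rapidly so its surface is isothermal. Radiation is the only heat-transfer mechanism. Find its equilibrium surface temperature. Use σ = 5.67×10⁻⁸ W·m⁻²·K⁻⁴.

T ≈ 303 K

At equilibrium, absorbed power = emitted power.
Absorbing cross-section = 2rL = 2.413 m²; emitting surface = 2πrL = 7.580 m² (ratio π).
αS·A_cross = εσ·A_surf·T⁴  ⇒  T⁴ = αS/(ε·πσ).
T⁴ = 0.350·946/(0.22·π·5.67×10⁻⁸) = 8.449×10⁹ K⁴.
T = (8.449×10⁹)^(1/4).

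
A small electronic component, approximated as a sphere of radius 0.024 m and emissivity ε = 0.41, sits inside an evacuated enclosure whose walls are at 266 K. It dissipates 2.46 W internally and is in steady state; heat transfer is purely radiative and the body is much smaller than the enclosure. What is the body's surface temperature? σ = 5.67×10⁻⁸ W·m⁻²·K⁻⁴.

T ≈ 374 K

For a small grey body in a large enclosure, net radiated power = εσA(T⁴ − T_w⁴).
Steady state: P = εσA(T⁴ − T_w⁴) with A = 4πr² = 0.007238 m².
T⁴ = P/(εσA) + T_w⁴ = 2.46/(0.41·5.67×10⁻⁸·0.007238) + (266)⁴
    = 1.462×10¹⁰ + 5.006×10⁹ = 1.963×10¹⁰ K⁴.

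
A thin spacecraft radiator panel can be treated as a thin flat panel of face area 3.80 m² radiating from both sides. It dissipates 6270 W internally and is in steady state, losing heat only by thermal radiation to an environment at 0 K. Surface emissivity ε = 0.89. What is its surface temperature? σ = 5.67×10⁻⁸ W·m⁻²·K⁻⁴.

Steady state: internal power = radiated power, P = εσA T⁴.
Radiating area A = 2·3.80 = 7.600 m².
T⁴ = P/(εσA) = 6270/(0.89·5.67×10⁻⁸·7.600) = 1.635×10¹⁰ K⁴.
T = (1.635×10¹⁰)^(1/4).

T ≈ 358 K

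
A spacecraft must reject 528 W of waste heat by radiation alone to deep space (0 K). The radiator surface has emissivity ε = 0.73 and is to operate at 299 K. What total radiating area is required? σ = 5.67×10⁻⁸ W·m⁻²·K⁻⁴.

P = εσA T⁴ ⇒ A = P/(εσT⁴).
T⁴ = 7.993×10⁹ K⁴.
A = 528/(0.73 × 5.67×10⁻⁸ × 7.993×10⁹).

A ≈ 1.60 m²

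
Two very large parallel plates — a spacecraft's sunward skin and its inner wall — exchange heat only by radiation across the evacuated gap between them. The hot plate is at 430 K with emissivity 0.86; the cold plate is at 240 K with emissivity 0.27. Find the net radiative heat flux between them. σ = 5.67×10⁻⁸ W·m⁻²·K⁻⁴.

q ≈ 453 W/m²

For two infinite grey parallel plates, q = σ(T₁⁴ − T₂⁴)/(1/ε₁ + 1/ε₂ − 1).
T₁⁴ − T₂⁴ = 3.419×10¹⁰ − 3.318×10⁹ = 3.087×10¹⁰ K⁴.
1/ε₁ + 1/ε₂ − 1 = 1.163 + 3.704 − 1 = 3.866.
q = 5.67×10⁻⁸ × 3.087×10¹⁰ / 3.866.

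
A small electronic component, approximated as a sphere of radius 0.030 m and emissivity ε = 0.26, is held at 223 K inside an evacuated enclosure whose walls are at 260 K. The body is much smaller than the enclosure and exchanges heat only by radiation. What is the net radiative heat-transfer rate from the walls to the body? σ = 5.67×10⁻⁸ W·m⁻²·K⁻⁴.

P_net ≈ 0.350 W

For a small grey body in a large enclosure: P_net = εσA(T_body⁴ − T_wall⁴).
A = 4πr² = 0.01131 m²; T_body⁴ − T_wall⁴ = 2.473×10⁹ − 4.570×10⁹ = -2.097×10⁹ K⁴.
|P_net| = 0.26·5.67×10⁻⁸·0.01131·2.097×10⁹.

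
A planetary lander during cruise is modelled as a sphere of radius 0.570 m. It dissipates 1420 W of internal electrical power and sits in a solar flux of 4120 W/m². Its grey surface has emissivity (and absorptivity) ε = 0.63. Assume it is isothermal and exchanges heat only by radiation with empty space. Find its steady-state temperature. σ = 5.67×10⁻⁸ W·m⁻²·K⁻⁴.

T ≈ 409 K

At steady state, absorbed solar power + internal power = radiated power.
Absorbed: α·S·A_cross = 0.63·4120·1.021 = 2649 W (cross-section πr²).
Total input = 2649 + 1420 = 4069 W.
Radiated: εσ·A_surf·T⁴ with A_surf = 4πr² = 4.083 m².
T⁴ = 4069/(0.63·5.67×10⁻⁸·4.083) = 2.790×10¹⁰ K⁴.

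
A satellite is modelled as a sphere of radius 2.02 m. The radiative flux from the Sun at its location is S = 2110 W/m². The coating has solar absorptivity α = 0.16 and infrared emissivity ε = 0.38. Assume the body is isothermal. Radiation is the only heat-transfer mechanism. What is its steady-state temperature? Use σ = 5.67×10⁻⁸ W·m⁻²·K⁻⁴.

T ≈ 250 K

At equilibrium, absorbed power = emitted power.
Absorbing cross-section = πr² = 12.82 m²; emitting surface = 4πr² = 51.28 m² (ratio 4).
αS·A_cross = εσ·A_surf·T⁴  ⇒  T⁴ = αS/(ε·4σ).
T⁴ = 0.160·2110/(0.38·4·5.67×10⁻⁸) = 3.917×10⁹ K⁴.
T = (3.917×10⁹)^(1/4).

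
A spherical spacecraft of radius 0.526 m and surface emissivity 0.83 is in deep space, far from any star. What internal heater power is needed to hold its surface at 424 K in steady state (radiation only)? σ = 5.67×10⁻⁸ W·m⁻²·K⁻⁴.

P ≈ 5290 W

P = εσ·4πr²·T⁴.
4πr² = 3.477 m²; T⁴ = 3.232×10¹⁰ K⁴.
P = 0.83·5.67×10⁻⁸·3.477·3.232×10¹⁰.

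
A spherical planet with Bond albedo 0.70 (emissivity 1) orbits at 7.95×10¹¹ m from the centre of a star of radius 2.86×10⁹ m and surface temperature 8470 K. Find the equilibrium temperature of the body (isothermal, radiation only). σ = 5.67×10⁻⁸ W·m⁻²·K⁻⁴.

T ≈ 266 K

The star's surface emits σT_*⁴; at distance d the flux is S = σT_*⁴(R_*/d)².
S = 5.67×10⁻⁸·(8470)⁴·(2.86×10⁹/7.95×10¹¹)² = 3777 W/m².
For an isothermal sphere T⁴ = (1−a)S/(4σ) = 4.996×10⁹ K⁴.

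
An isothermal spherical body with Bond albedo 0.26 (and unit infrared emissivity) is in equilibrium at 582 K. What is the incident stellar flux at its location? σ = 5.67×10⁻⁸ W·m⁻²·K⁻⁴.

S ≈ 35200 W/m²

(1−a)S·πr² = σ·4πr²·T⁴ ⇒ S = 4σT⁴/(1−a).
S = 4·5.67×10⁻⁸·1.147×10¹¹/0.740.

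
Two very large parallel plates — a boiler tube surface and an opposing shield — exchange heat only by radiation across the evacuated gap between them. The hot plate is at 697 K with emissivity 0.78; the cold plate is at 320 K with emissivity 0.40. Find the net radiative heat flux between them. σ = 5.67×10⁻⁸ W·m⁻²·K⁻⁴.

q ≈ 4600 W/m²

For two infinite grey parallel plates, q = σ(T₁⁴ − T₂⁴)/(1/ε₁ + 1/ε₂ − 1).
T₁⁴ − T₂⁴ = 2.360×10¹¹ − 1.049×10¹⁰ = 2.255×10¹¹ K⁴.
1/ε₁ + 1/ε₂ − 1 = 1.282 + 2.500 − 1 = 2.782.
q = 5.67×10⁻⁸ × 2.255×10¹¹ / 2.782.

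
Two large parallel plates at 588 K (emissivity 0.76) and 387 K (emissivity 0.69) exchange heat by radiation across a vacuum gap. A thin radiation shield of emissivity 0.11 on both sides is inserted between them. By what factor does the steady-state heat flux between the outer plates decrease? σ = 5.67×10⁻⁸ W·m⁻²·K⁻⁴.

factor ≈ 10.7

Without shield: q₀ = σΔ(T⁴)/(1/ε₁+1/ε₂−1) with denominator 1.765.
With shield the two gaps are in series; the resistances add: (1/ε₁+1/ε_s−1)+(1/ε_s+1/ε₂−1) = 9.407+9.540 = 18.95.
Heat-flux ratio q₀/q = 18.95/1.765.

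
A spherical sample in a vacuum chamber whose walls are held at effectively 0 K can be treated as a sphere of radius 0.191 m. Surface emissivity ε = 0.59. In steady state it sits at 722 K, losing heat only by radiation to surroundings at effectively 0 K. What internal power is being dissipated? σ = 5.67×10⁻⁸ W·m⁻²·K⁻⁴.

Steady state: P = εσA T⁴.
A = 4πr² = 0.4584 m²; T⁴ = (722)⁴ = 2.717×10¹¹ K⁴.
P = 0.59 × 5.67×10⁻⁸ × 0.4584 × 2.717×10¹¹.

P ≈ 4170 W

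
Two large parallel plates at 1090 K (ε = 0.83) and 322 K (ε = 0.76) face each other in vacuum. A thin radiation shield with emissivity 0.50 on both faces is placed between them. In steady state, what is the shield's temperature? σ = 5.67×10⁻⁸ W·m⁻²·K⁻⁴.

In steady state the net flux on the hot side equals that on the cold side.
σ(T₁⁴−T_s⁴)/D₁ = σ(T_s⁴−T₂⁴)/D₂, with D₁ = 1/ε₁+1/ε_s−1 = 2.205, D₂ = 1/ε_s+1/ε₂−1 = 2.316.
Solve for T_s⁴: T_s⁴ = (D₂·T₁⁴ + D₁·T₂⁴)/(D₁+D₂) = 7.284×10¹¹ K⁴.

T_s ≈ 924 K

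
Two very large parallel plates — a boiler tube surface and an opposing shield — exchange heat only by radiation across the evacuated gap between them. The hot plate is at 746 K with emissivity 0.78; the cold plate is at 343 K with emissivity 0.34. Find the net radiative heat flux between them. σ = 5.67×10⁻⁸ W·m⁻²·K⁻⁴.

For two infinite grey parallel plates, q = σ(T₁⁴ − T₂⁴)/(1/ε₁ + 1/ε₂ − 1).
T₁⁴ − T₂⁴ = 3.097×10¹¹ − 1.384×10¹⁰ = 2.959×10¹¹ K⁴.
1/ε₁ + 1/ε₂ − 1 = 1.282 + 2.941 − 1 = 3.223.
q = 5.67×10⁻⁸ × 2.959×10¹¹ / 3.223.

q ≈ 5200 W/m²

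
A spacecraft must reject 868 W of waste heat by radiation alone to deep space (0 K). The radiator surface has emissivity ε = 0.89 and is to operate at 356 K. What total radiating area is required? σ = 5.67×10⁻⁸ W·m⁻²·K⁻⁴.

P = εσA T⁴ ⇒ A = P/(εσT⁴).
T⁴ = 1.606×10¹⁰ K⁴.
A = 868/(0.89 × 5.67×10⁻⁸ × 1.606×10¹⁰).

A ≈ 1.07 m²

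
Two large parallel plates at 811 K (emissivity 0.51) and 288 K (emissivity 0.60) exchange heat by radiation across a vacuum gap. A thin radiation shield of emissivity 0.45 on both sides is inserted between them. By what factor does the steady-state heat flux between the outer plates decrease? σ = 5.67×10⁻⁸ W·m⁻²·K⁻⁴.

factor ≈ 2.31

Without shield: q₀ = σΔ(T⁴)/(1/ε₁+1/ε₂−1) with denominator 2.627.
With shield the two gaps are in series; the resistances add: (1/ε₁+1/ε_s−1)+(1/ε_s+1/ε₂−1) = 3.183+2.889 = 6.072.
Heat-flux ratio q₀/q = 6.072/2.627.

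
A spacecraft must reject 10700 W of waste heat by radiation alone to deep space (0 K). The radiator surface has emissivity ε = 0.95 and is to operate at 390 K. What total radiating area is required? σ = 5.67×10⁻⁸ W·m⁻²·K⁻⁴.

P = εσA T⁴ ⇒ A = P/(εσT⁴).
T⁴ = 2.313×10¹⁰ K⁴.
A = 10700/(0.95 × 5.67×10⁻⁸ × 2.313×10¹⁰).

A ≈ 8.59 m²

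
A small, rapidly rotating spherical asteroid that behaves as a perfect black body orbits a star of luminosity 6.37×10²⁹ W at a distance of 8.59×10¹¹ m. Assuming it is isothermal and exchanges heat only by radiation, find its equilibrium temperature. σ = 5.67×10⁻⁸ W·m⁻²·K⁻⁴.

First find the stellar flux at distance d: S = L/(4πd²) = 6.37×10²⁹/(4π·(8.59×10¹¹)²) = 68700 W/m².
For an isothermal sphere, absorbed (1−a)S·πr² = emitted σ·4πr²·T⁴, so T⁴ = (1−a)S/(4σ).
T⁴ = 1.00·68700/(4·5.67×10⁻⁸) = 3.029×10¹¹ K⁴.

T ≈ 742 K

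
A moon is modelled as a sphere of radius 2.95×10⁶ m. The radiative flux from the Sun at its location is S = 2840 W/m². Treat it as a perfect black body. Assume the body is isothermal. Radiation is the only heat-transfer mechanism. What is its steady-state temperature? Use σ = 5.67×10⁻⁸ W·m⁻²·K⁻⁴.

T ≈ 335 K

At equilibrium, absorbed power = emitted power.
Absorbing cross-section = πr² = 2.734×10¹³ m²; emitting surface = 4πr² = 1.094×10¹⁴ m² (ratio 4).
S·A_cross = εσ·A_surf·T⁴  ⇒  T⁴ = S/(4σ).
T⁴ = 1.00·2840/(4·5.67×10⁻⁸) = 1.252×10¹⁰ K⁴.
T = (1.252×10¹⁰)^(1/4).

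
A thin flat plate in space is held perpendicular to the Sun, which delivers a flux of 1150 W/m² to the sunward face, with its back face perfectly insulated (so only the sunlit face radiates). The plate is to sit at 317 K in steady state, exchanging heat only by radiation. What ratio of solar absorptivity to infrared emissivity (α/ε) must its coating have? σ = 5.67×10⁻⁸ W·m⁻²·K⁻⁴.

Balance: αS·A = εσ·1A·T⁴ ⇒ α/ε = σT⁴/S.
α/ε = 5.67×10⁻⁸·(317)⁴/1150 = 5.67×10⁻⁸·1.010×10¹⁰/1150.

α/ε ≈ 0.498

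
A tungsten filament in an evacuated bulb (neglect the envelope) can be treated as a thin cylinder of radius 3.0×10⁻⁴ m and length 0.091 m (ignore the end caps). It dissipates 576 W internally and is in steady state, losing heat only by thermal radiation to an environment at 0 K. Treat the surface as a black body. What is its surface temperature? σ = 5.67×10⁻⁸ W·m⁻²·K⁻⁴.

T ≈ 2770 K

Steady state: internal power = radiated power, P = εσA T⁴.
Radiating area A = 2πrL = 1.715×10⁻⁴ m².
T⁴ = P/(εσA) = 576/(1.0·5.67×10⁻⁸·1.715×10⁻⁴) = 5.922×10¹³ K⁴.
T = (5.922×10¹³)^(1/4).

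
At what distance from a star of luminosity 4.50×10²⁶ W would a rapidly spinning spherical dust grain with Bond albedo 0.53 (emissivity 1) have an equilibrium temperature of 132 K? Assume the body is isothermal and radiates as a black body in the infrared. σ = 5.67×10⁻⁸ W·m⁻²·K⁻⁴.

d ≈ 4.94×10¹¹ m

For an isothermal black-emitting sphere, (1−a)S·πr² = σ·4πr²·T⁴ ⇒ S = 4σT⁴/(1−a).
S = 4·5.67×10⁻⁸·(132)⁴/0.470 = 146.5 W/m².
Flux falls as S = L/(4πd²), so d = √(L/(4πS)) = √(4.50×10²⁶/(4π·146.5)).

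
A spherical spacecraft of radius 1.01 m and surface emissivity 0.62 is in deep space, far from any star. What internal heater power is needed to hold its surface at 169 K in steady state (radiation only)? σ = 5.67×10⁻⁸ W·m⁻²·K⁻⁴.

P ≈ 368 W

P = εσ·4πr²·T⁴.
4πr² = 12.82 m²; T⁴ = 8.157×10⁸ K⁴.
P = 0.62·5.67×10⁻⁸·12.82·8.157×10⁸.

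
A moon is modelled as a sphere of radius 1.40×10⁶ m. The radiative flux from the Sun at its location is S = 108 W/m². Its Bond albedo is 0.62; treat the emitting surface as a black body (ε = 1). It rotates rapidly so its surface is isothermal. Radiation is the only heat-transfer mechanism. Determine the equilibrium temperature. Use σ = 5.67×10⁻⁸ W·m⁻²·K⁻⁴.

T ≈ 116 K

At equilibrium, absorbed power = emitted power.
Absorbing cross-section = πr² = 6.158×10¹² m²; emitting surface = 4πr² = 2.463×10¹³ m² (ratio 4).
(1−a)S·A_cross = εσ·A_surf·T⁴  ⇒  T⁴ = (1−a)S/(4σ).
T⁴ = 0.380·108/(4·5.67×10⁻⁸) = 1.810×10⁸ K⁴.
T = (1.810×10⁸)^(1/4).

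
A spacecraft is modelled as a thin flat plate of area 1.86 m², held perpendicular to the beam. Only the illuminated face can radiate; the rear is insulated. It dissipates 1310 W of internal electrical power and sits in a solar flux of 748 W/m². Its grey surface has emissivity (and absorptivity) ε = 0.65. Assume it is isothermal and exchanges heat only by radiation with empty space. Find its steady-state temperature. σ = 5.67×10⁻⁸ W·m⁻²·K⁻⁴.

At steady state, absorbed solar power + internal power = radiated power.
Absorbed: α·S·A_cross = 0.65·748·1.860 = 904.3 W (cross-section A).
Total input = 904.3 + 1310 = 2214 W.
Radiated: εσ·A_surf·T⁴ with A_surf = A = 1.860 m².
T⁴ = 2214/(0.65·5.67×10⁻⁸·1.860) = 3.230×10¹⁰ K⁴.

T ≈ 424 K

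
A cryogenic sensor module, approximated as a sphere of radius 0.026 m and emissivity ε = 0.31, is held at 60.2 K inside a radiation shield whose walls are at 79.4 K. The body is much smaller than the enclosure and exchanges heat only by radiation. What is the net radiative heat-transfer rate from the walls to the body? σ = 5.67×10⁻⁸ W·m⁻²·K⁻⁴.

For a small grey body in a large enclosure: P_net = εσA(T_body⁴ − T_wall⁴).
A = 4πr² = 0.008495 m²; T_body⁴ − T_wall⁴ = 1.313×10⁷ − 3.974×10⁷ = -2.661×10⁷ K⁴.
|P_net| = 0.31·5.67×10⁻⁸·0.008495·2.661×10⁷.

P_net ≈ 0.00397 W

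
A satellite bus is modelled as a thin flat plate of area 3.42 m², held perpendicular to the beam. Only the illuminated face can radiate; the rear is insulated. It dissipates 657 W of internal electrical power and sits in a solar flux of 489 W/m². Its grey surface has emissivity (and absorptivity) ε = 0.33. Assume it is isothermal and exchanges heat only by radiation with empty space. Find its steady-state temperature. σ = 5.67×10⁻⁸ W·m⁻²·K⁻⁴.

T ≈ 371 K

At steady state, absorbed solar power + internal power = radiated power.
Absorbed: α·S·A_cross = 0.33·489·3.420 = 551.9 W (cross-section A).
Total input = 551.9 + 657 = 1209 W.
Radiated: εσ·A_surf·T⁴ with A_surf = A = 3.420 m².
T⁴ = 1209/(0.33·5.67×10⁻⁸·3.420) = 1.889×10¹⁰ K⁴.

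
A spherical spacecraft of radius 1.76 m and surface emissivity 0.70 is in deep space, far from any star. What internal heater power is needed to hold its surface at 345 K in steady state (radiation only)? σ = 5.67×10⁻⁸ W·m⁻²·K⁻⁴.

P ≈ 21900 W

P = εσ·4πr²·T⁴.
4πr² = 38.93 m²; T⁴ = 1.417×10¹⁰ K⁴.
P = 0.70·5.67×10⁻⁸·38.93·1.417×10¹⁰.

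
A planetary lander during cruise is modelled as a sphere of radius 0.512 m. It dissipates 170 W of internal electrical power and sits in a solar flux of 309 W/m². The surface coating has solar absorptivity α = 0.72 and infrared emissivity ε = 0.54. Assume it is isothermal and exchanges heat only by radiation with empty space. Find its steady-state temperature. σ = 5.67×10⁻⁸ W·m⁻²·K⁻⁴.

T ≈ 243 K

At steady state, absorbed solar power + internal power = radiated power.
Absorbed: α·S·A_cross = 0.72·309·0.8235 = 183.2 W (cross-section πr²).
Total input = 183.2 + 170 = 353.2 W.
Radiated: εσ·A_surf·T⁴ with A_surf = 4πr² = 3.294 m².
T⁴ = 353.2/(0.54·5.67×10⁻⁸·3.294) = 3.502×10⁹ K⁴.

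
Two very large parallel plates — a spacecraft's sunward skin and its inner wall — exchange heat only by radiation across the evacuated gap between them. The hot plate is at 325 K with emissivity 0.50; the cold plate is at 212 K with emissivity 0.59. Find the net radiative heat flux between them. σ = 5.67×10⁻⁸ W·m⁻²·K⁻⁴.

For two infinite grey parallel plates, q = σ(T₁⁴ − T₂⁴)/(1/ε₁ + 1/ε₂ − 1).
T₁⁴ − T₂⁴ = 1.116×10¹⁰ − 2.020×10⁹ = 9.137×10⁹ K⁴.
1/ε₁ + 1/ε₂ − 1 = 2.000 + 1.695 − 1 = 2.695.
q = 5.67×10⁻⁸ × 9.137×10⁹ / 2.695.

q ≈ 192 W/m²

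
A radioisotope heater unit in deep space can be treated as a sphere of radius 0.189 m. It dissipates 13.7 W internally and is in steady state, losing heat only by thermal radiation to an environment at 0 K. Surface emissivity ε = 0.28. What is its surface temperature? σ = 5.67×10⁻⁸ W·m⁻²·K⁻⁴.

T ≈ 209 K

Steady state: internal power = radiated power, P = εσA T⁴.
Radiating area A = 4πr² = 0.4489 m².
T⁴ = P/(εσA) = 13.7/(0.28·5.67×10⁻⁸·0.4489) = 1.922×10⁹ K⁴.
T = (1.922×10⁹)^(1/4).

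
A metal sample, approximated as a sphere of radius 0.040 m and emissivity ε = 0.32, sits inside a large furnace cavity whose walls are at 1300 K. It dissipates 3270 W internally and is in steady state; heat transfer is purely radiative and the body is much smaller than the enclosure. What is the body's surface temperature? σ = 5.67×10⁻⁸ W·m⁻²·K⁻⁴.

T ≈ 1850 K

For a small grey body in a large enclosure, net radiated power = εσA(T⁴ − T_w⁴).
Steady state: P = εσA(T⁴ − T_w⁴) with A = 4πr² = 0.02011 m².
T⁴ = P/(εσA) + T_w⁴ = 3270/(0.32·5.67×10⁻⁸·0.02011) + (1300)⁴
    = 8.964×10¹² + 2.856×10¹² = 1.182×10¹³ K⁴.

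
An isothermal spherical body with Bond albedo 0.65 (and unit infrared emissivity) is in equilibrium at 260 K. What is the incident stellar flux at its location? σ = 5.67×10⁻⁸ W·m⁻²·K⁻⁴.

S ≈ 2960 W/m²

(1−a)S·πr² = σ·4πr²·T⁴ ⇒ S = 4σT⁴/(1−a).
S = 4·5.67×10⁻⁸·4.570×10⁹/0.350.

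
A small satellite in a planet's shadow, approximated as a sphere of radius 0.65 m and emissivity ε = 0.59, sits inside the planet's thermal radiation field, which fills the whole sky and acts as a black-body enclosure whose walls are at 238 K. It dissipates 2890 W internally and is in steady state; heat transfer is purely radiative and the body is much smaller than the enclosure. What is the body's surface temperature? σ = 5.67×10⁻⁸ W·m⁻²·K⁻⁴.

T ≈ 374 K

For a small grey body in a large enclosure, net radiated power = εσA(T⁴ − T_w⁴).
Steady state: P = εσA(T⁴ − T_w⁴) with A = 4πr² = 5.309 m².
T⁴ = P/(εσA) + T_w⁴ = 2890/(0.59·5.67×10⁻⁸·5.309) + (238)⁴
    = 1.627×10¹⁰ + 3.209×10⁹ = 1.948×10¹⁰ K⁴.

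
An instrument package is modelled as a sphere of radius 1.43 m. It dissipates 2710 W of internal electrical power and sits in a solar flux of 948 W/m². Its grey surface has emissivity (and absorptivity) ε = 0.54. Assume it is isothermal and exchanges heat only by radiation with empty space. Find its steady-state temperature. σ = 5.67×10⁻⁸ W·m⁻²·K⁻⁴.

T ≈ 295 K

At steady state, absorbed solar power + internal power = radiated power.
Absorbed: α·S·A_cross = 0.54·948·6.424 = 3289 W (cross-section πr²).
Total input = 3289 + 2710 = 5999 W.
Radiated: εσ·A_surf·T⁴ with A_surf = 4πr² = 25.70 m².
T⁴ = 5999/(0.54·5.67×10⁻⁸·25.70) = 7.624×10⁹ K⁴.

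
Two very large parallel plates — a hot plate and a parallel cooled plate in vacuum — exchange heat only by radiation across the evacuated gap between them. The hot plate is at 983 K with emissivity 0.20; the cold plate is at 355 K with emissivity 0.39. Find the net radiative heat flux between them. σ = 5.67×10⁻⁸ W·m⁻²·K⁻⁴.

q ≈ 7930 W/m²

For two infinite grey parallel plates, q = σ(T₁⁴ − T₂⁴)/(1/ε₁ + 1/ε₂ − 1).
T₁⁴ − T₂⁴ = 9.337×10¹¹ − 1.588×10¹⁰ = 9.178×10¹¹ K⁴.
1/ε₁ + 1/ε₂ − 1 = 5.000 + 2.564 − 1 = 6.564.
q = 5.67×10⁻⁸ × 9.178×10¹¹ / 6.564.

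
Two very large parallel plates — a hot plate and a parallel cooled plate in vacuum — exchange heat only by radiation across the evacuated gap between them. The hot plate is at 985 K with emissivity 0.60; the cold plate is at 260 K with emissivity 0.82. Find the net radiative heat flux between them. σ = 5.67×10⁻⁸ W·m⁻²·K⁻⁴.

For two infinite grey parallel plates, q = σ(T₁⁴ − T₂⁴)/(1/ε₁ + 1/ε₂ − 1).
T₁⁴ − T₂⁴ = 9.413×10¹¹ − 4.570×10⁹ = 9.368×10¹¹ K⁴.
1/ε₁ + 1/ε₂ − 1 = 1.667 + 1.220 − 1 = 1.886.
q = 5.67×10⁻⁸ × 9.368×10¹¹ / 1.886.

q ≈ 28200 W/m²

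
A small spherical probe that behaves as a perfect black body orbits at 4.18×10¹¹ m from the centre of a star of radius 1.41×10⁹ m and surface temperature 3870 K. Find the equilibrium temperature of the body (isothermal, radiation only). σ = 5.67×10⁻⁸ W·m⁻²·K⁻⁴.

T ≈ 159 K

The star's surface emits σT_*⁴; at distance d the flux is S = σT_*⁴(R_*/d)².
S = 5.67×10⁻⁸·(3870)⁴·(1.41×10⁹/4.18×10¹¹)² = 144.7 W/m².
For an isothermal sphere T⁴ = (1−a)S/(4σ) = 6.381×10⁸ K⁴.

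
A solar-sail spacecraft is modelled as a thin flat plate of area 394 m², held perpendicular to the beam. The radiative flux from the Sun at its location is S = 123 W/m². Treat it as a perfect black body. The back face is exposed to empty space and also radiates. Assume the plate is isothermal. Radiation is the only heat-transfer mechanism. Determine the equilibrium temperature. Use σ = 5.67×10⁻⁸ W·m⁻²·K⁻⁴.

T ≈ 181 K

At equilibrium, absorbed power = emitted power.
Absorbing cross-section = A = 394.0 m²; emitting surface = 2A = 788.0 m² (ratio 2).
S·A_cross = εσ·A_surf·T⁴  ⇒  T⁴ = S/(2σ).
T⁴ = 1.00·123/(2·5.67×10⁻⁸) = 1.085×10⁹ K⁴.
T = (1.085×10⁹)^(1/4).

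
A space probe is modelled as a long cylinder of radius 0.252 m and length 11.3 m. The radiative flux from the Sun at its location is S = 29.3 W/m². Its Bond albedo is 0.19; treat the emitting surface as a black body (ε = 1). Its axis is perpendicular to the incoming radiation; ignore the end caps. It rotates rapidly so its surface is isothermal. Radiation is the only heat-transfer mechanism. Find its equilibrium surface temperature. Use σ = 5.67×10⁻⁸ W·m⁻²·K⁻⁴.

T ≈ 107 K

At equilibrium, absorbed power = emitted power.
Absorbing cross-section = 2rL = 5.695 m²; emitting surface = 2πrL = 17.89 m² (ratio π).
(1−a)S·A_cross = εσ·A_surf·T⁴  ⇒  T⁴ = (1−a)S/(πσ).
T⁴ = 0.810·29.3/(π·5.67×10⁻⁸) = 1.332×10⁸ K⁴.
T = (1.332×10⁸)^(1/4).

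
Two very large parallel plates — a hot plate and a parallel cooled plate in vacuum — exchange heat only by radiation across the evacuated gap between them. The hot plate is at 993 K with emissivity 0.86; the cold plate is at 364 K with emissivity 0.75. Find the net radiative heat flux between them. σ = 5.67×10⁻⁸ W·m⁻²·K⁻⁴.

For two infinite grey parallel plates, q = σ(T₁⁴ − T₂⁴)/(1/ε₁ + 1/ε₂ − 1).
T₁⁴ − T₂⁴ = 9.723×10¹¹ − 1.756×10¹⁰ = 9.547×10¹¹ K⁴.
1/ε₁ + 1/ε₂ − 1 = 1.163 + 1.333 − 1 = 1.496.
q = 5.67×10⁻⁸ × 9.547×10¹¹ / 1.496.

q ≈ 36200 W/m²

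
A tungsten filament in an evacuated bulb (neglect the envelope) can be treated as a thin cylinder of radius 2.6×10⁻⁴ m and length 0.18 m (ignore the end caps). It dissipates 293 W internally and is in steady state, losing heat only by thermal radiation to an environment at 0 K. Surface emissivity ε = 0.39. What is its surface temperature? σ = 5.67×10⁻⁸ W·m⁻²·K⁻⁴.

T ≈ 2590 K

Steady state: internal power = radiated power, P = εσA T⁴.
Radiating area A = 2πrL = 2.941×10⁻⁴ m².
T⁴ = P/(εσA) = 293/(0.39·5.67×10⁻⁸·2.941×10⁻⁴) = 4.506×10¹³ K⁴.
T = (4.506×10¹³)^(1/4).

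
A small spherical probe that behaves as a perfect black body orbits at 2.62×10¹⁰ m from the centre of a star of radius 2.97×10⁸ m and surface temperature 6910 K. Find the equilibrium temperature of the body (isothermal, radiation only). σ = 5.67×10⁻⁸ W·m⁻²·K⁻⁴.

The star's surface emits σT_*⁴; at distance d the flux is S = σT_*⁴(R_*/d)².
S = 5.67×10⁻⁸·(6910)⁴·(2.97×10⁸/2.62×10¹⁰)² = 16610 W/m².
For an isothermal sphere T⁴ = (1−a)S/(4σ) = 7.324×10¹⁰ K⁴.

T ≈ 520 K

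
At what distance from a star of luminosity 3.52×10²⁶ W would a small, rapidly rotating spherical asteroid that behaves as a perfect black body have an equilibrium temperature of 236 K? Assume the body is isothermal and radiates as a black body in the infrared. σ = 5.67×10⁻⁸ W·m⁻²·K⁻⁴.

d ≈ 2.00×10¹¹ m

For an isothermal black-emitting sphere, (1−a)S·πr² = σ·4πr²·T⁴ ⇒ S = 4σT⁴/(1−a).
S = 4·5.67×10⁻⁸·(236)⁴/1.00 = 703.5 W/m².
Flux falls as S = L/(4πd²), so d = √(L/(4πS)) = √(3.52×10²⁶/(4π·703.5)).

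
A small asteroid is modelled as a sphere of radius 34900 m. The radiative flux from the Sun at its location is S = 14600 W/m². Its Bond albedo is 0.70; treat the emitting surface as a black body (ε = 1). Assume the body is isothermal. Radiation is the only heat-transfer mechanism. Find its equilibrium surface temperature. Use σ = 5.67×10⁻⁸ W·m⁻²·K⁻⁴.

T ≈ 373 K

At equilibrium, absorbed power = emitted power.
Absorbing cross-section = πr² = 3.826×10⁹ m²; emitting surface = 4πr² = 1.531×10¹⁰ m² (ratio 4).
(1−a)S·A_cross = εσ·A_surf·T⁴  ⇒  T⁴ = (1−a)S/(4σ).
T⁴ = 0.300·14600/(4·5.67×10⁻⁸) = 1.931×10¹⁰ K⁴.
T = (1.931×10¹⁰)^(1/4).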